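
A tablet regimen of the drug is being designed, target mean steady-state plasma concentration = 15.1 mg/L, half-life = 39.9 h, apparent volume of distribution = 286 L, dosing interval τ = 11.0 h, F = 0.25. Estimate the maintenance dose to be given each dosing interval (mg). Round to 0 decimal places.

k = ln2 / t½ = 0.693147 / 39.9 = 0.01737 h⁻¹
CL = k × Vd = 0.01737 × 286 = 4.968 L/h
At steady state, F × (Dose/τ) = Css × CL.
Dose = Css × CL × τ / F = 15.1 × 4.968 × 11.0 / 0.25 = 3301 mg

3301 mg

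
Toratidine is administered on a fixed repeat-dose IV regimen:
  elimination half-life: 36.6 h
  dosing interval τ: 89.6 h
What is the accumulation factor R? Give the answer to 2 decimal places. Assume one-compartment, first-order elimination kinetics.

k = ln2 / t½ = 0.693147 / 36.6 = 0.01894 h⁻¹
e^(−kτ) = e^(−0.01894 × 89.6) = 0.1832
Accumulation ratio R = 1 / (1 − e^(−kτ)) = 1 / (1 − 0.1832) = 1.224

1.22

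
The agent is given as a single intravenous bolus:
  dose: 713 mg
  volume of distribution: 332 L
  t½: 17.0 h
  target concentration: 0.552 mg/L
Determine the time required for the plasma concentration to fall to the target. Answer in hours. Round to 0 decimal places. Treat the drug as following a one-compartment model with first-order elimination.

33 h

C₀ = Dose / Vd = 713.0 / 332 = 2.148 mg/L
k = ln2 / t½ = 0.693147 / 17.0 = 0.04077 h⁻¹
t = ln(C₀ / C) / k = ln(2.148 / 0.552) / 0.04077
  = ln(3.891) / 0.04077 = 1.359 / 0.04077 = 33.33 h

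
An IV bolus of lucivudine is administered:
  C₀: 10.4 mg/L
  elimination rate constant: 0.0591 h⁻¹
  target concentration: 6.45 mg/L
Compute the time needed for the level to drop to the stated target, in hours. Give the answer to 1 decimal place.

8.1 h

t = ln(C₀ / C) / k = ln(10.40 / 6.45) / 0.05910
  = ln(1.612) / 0.05910 = 0.4775 / 0.05910 = 8.080 h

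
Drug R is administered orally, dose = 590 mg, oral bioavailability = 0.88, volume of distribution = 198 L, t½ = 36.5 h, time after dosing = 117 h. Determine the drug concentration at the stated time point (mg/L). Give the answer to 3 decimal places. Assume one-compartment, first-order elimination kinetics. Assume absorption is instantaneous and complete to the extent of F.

Amount reaching circulation = F × Dose = 0.88 × 590.0 = 519.2 mg
C₀ = F·Dose / Vd = 519.2 / 198 = 2.622 mg/L
k = ln2 / t½ = 0.693147 / 36.5 = 0.01899 h⁻¹
C = C₀ · e^(−k·t) = 2.622 × e^(−0.01899 × 117)
  = 2.622 × 0.1084 = 0.2842 mg/L

0.284 mg/L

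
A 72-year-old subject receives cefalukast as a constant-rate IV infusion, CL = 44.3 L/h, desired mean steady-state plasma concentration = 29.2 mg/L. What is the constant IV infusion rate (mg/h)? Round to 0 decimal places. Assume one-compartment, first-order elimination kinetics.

At steady state, infusion rate R₀ = Css × CL = 29.2 × 44.30 = 1294 mg/h

1294 mg/h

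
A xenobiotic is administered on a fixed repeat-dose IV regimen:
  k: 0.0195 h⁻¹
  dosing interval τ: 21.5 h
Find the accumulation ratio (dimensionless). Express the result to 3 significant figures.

e^(−kτ) = e^(−0.01950 × 21.5) = 0.6575
Accumulation ratio R = 1 / (1 − e^(−kτ)) = 1 / (1 − 0.6575) = 2.920

2.92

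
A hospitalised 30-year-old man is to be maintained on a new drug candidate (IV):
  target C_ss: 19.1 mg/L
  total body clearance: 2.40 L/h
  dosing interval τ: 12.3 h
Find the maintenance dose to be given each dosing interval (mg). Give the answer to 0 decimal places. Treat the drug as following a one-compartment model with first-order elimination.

564 mg

At steady state, Dose/τ = Css × CL.
Dose = Css × CL × τ = 19.1 × 2.400 × 12.3 = 563.8 mg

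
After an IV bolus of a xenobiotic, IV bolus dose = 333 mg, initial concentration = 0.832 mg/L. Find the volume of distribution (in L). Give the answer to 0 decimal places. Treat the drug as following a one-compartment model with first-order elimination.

Vd = Dose / C₀ = 333.0 / 0.832 = 400.2 L

400 L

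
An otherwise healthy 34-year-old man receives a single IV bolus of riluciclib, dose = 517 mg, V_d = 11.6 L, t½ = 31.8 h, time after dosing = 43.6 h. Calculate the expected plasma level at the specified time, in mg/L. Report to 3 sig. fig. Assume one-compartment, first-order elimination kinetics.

17.2 mg/L

C₀ = Dose / Vd = 517.0 / 11.6 = 44.57 mg/L
k = ln2 / t½ = 0.693147 / 31.8 = 0.02180 h⁻¹
C = C₀ · e^(−k·t) = 44.57 × e^(−0.02180 × 43.6)
  = 44.57 × 0.3866 = 17.23 mg/L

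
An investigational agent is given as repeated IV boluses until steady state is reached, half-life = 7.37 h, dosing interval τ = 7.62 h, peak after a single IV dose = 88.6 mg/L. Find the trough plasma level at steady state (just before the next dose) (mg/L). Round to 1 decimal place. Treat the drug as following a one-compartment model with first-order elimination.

k = ln2 / t½ = 0.693147 / 7.37 = 0.09405 h⁻¹
e^(−kτ) = e^(−0.09405 × 7.62) = 0.4884
Accumulation ratio R = 1 / (1 − e^(−kτ)) = 1 / (1 − 0.4884) = 1.955
Steady-state trough = C₀ × R × e^(−kτ) = 88.6 × 1.955 × 0.4884 = 84.60 mg/L

84.6 mg/L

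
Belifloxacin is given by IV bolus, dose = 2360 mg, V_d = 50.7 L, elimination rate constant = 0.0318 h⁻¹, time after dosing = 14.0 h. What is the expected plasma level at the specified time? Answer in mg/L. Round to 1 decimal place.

29.8 mg/L

C₀ = Dose / Vd = 2360 / 50.7 = 46.55 mg/L
C = C₀ · e^(−k·t) = 46.55 × e^(−0.03180 × 14.0)
  = 46.55 × 0.6407 = 29.82 mg/L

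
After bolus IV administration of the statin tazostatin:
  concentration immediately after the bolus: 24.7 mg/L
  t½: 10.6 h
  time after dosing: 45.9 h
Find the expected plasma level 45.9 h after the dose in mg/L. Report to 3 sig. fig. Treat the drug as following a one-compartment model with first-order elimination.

1.23 mg/L

k = ln2 / t½ = 0.693147 / 10.6 = 0.06539 h⁻¹
C = C₀ · e^(−k·t) = 24.70 × e^(−0.06539 × 45.9)
  = 24.70 × 0.04972 = 1.228 mg/L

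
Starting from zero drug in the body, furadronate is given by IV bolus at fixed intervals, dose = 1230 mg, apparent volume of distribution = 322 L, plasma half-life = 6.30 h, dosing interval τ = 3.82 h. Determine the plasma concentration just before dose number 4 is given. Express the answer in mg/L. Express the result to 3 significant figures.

5.24 mg/L

C₀ per dose = Dose / Vd = 1230 / 322 = 3.820 mg/L
k = ln2 / t½ = 0.693147 / 6.30 = 0.1100 h⁻¹
Fraction remaining after one interval: r = e^(−kτ) = e^(−0.1100 × 3.82) = 0.6569
Before dose 4, 3 doses have been given (aged 1τ, 2τ, 3τ).
C_trough = C₀ × (r + r² + … + r^3) = C₀ × r(1−r^3)/(1−r)
        = 3.820 × 0.6569 × (1 − 0.2835) / (1 − 0.6569) = 5.240 mg/L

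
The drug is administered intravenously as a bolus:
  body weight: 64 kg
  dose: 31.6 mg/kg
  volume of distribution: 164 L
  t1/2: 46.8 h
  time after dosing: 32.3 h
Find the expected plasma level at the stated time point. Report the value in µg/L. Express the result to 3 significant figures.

7640 µg/L

Total dose = 31.6 × 64 = 2022 mg
C₀ = Dose / Vd = 2022 / 164 = 12.33 mg/L
k = ln2 / t½ = 0.693147 / 46.8 = 0.01481 h⁻¹
C = C₀ · e^(−k·t) = 12.33 × e^(−0.01481 × 32.3)
  = 12.33 × 0.6198 = 7.642 mg/L
Convert: 7.642 mg/L × 1000 = 7642 µg/L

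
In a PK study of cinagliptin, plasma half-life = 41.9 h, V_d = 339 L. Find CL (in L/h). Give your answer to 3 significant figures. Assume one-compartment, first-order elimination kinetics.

5.61 L/h

k = ln2 / t½ = 0.693147 / 41.9 = 0.01654 h⁻¹
CL = k × Vd = 0.01654 × 339 = 5.607 L/h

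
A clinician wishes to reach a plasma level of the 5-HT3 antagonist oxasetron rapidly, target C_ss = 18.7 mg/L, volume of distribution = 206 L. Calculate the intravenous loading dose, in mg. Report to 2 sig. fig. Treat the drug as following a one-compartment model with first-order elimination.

LD = Css × Vd = 18.7 × 206 = 3852 mg

3900 mg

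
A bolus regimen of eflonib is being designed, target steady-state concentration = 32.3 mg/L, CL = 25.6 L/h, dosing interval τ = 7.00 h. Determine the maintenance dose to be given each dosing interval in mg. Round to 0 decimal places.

5788 mg

At steady state, Dose/τ = Css × CL.
Dose = Css × CL × τ = 32.3 × 25.60 × 7.00 = 5788 mg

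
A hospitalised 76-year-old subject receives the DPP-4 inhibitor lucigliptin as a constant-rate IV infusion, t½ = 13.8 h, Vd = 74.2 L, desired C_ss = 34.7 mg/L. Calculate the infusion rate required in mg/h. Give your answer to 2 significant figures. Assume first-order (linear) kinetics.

130 mg/h

k = ln2 / t½ = 0.693147 / 13.8 = 0.05023 h⁻¹
CL = k × Vd = 0.05023 × 74.2 = 3.727 L/h
At steady state, infusion rate R₀ = Css × CL = 34.7 × 3.727 = 129.3 mg/h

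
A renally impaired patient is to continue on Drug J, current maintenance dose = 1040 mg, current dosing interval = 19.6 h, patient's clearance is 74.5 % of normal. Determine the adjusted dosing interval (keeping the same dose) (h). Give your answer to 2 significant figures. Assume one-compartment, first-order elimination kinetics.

To keep the same average steady-state level, dosing rate must scale with clearance.
CL ratio = 74.5 / 100 = 0.7450
New interval (same dose) = 19.6 / 0.7450 = 26.31 h

26 h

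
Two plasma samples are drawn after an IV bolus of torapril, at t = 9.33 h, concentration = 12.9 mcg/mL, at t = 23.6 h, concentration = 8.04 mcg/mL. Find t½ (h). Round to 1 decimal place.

k = ln(C₁/C₂) / (t₂ − t₁) = ln(12.9/8.04) / (23.6 − 9.33)
  = 0.4728 / 14.27 = 0.03313 h⁻¹
t½ = ln2 / k = 0.693147 / 0.03313 = 20.92 h

20.9 h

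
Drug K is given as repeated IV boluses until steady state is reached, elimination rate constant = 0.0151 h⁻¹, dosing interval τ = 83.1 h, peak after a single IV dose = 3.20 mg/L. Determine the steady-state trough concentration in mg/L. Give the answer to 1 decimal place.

e^(−kτ) = e^(−0.01510 × 83.1) = 0.2851
Accumulation ratio R = 1 / (1 − e^(−kτ)) = 1 / (1 − 0.2851) = 1.399
Steady-state trough = C₀ × R × e^(−kτ) = 3.20 × 1.399 × 0.2851 = 1.276 mg/L

1.3 mg/L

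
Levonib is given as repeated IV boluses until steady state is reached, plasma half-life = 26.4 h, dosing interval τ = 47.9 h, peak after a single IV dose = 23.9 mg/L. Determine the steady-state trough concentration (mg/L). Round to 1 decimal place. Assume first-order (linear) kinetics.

9.5 mg/L

k = ln2 / t½ = 0.693147 / 26.4 = 0.02626 h⁻¹
e^(−kτ) = e^(−0.02626 × 47.9) = 0.2843
Accumulation ratio R = 1 / (1 − e^(−kτ)) = 1 / (1 − 0.2843) = 1.397
Steady-state trough = C₀ × R × e^(−kτ) = 23.9 × 1.397 × 0.2843 = 9.492 mg/L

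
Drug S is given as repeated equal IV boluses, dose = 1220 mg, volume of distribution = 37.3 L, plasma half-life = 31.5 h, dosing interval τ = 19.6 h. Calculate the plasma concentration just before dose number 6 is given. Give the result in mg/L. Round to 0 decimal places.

C₀ per dose = Dose / Vd = 1220 / 37.3 = 32.71 mg/L
k = ln2 / t½ = 0.693147 / 31.5 = 0.02200 h⁻¹
Fraction remaining after one interval: r = e^(−kτ) = e^(−0.02200 × 19.6) = 0.6497
Before dose 6, 5 doses have been given (aged 1τ, 2τ, 3τ, 4τ, 5τ).
C_trough = C₀ × (r + r² + … + r^5) = C₀ × r(1−r^5)/(1−r)
        = 32.71 × 0.6497 × (1 − 0.1158) / (1 − 0.6497) = 53.64 mg/L

54 mg/L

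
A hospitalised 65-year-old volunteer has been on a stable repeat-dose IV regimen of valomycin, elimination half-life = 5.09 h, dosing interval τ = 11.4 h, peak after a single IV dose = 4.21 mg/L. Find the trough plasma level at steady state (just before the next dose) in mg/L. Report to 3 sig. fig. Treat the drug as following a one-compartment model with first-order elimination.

1.13 mg/L

k = ln2 / t½ = 0.693147 / 5.09 = 0.1362 h⁻¹
e^(−kτ) = e^(−0.1362 × 11.4) = 0.2117
Accumulation ratio R = 1 / (1 − e^(−kτ)) = 1 / (1 − 0.2117) = 1.269
Steady-state trough = C₀ × R × e^(−kτ) = 4.21 × 1.269 × 0.2117 = 1.131 mg/L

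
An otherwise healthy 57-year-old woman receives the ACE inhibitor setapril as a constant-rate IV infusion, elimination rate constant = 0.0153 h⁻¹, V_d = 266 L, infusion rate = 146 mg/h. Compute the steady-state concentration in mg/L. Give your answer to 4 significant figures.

CL = k × Vd = 0.01530 × 266 = 4.070 L/h
At steady state Css = R₀ / CL = 146 / 4.070 = 35.87 mg/L

35.87 mg/L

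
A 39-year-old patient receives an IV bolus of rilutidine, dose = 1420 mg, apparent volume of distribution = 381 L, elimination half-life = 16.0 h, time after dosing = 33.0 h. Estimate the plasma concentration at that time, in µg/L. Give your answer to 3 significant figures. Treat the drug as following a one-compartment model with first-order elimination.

892 µg/L

C₀ = Dose / Vd = 1420 / 381 = 3.727 mg/L
k = ln2 / t½ = 0.693147 / 16.0 = 0.04332 h⁻¹
C = C₀ · e^(−k·t) = 3.727 × e^(−0.04332 × 33.0)
  = 3.727 × 0.2394 = 0.8922 mg/L
Convert: 0.8922 mg/L × 1000 = 892.2 µg/L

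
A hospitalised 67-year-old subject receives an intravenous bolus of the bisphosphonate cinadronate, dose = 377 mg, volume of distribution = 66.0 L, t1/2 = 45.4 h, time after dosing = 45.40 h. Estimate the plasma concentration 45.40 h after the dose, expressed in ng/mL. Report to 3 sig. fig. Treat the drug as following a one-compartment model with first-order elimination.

2860 ng/mL

C₀ = Dose / Vd = 377.0 / 66.0 = 5.712 mg/L
k = ln2 / t½ = 0.693147 / 45.4 = 0.01527 h⁻¹
t / t½ = 45.40 / 45.4 = 1 half-lives
C = C₀ × (1/2)^1 = 5.712 × 0.5000 = 2.856 mg/L
Convert: 2.856 mg/L × 1000 = 2856 ng/mL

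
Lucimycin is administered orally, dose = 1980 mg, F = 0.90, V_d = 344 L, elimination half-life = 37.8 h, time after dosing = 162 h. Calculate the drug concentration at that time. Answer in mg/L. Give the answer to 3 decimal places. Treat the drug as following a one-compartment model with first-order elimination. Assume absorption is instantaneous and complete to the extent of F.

Amount reaching circulation = F × Dose = 0.90 × 1980 = 1782 mg
C₀ = F·Dose / Vd = 1782 / 344 = 5.180 mg/L
k = ln2 / t½ = 0.693147 / 37.8 = 0.01834 h⁻¹
C = C₀ · e^(−k·t) = 5.180 × e^(−0.01834 × 162)
  = 5.180 × 0.05125 = 0.2655 mg/L

0.266 mg/L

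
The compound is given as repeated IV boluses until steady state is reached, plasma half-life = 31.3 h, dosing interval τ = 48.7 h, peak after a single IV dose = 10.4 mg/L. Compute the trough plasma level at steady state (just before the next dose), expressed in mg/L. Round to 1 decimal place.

k = ln2 / t½ = 0.693147 / 31.3 = 0.02215 h⁻¹
e^(−kτ) = e^(−0.02215 × 48.7) = 0.3400
Accumulation ratio R = 1 / (1 − e^(−kτ)) = 1 / (1 − 0.3400) = 1.515
Steady-state trough = C₀ × R × e^(−kτ) = 10.4 × 1.515 × 0.3400 = 5.357 mg/L

5.4 mg/L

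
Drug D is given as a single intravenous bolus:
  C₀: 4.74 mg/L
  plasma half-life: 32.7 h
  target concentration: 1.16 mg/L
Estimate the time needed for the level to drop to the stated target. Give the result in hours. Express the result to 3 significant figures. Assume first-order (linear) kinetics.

k = ln2 / t½ = 0.693147 / 32.7 = 0.02120 h⁻¹
t = ln(C₀ / C) / k = ln(4.740 / 1.16) / 0.02120
  = ln(4.086) / 0.02120 = 1.408 / 0.02120 = 66.42 h

66.4 h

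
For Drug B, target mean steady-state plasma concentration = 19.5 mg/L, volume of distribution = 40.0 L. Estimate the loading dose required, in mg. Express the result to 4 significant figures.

LD = Css × Vd = 19.5 × 40.0 = 780.0 mg

780.0 mg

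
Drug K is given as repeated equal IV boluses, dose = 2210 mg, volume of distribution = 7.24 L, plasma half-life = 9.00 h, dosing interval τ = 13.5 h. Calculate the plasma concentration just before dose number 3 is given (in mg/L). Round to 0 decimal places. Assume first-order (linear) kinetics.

C₀ per dose = Dose / Vd = 2210 / 7.24 = 305.2 mg/L
k = ln2 / t½ = 0.693147 / 9.00 = 0.07702 h⁻¹
Fraction remaining after one interval: r = e^(−kτ) = e^(−0.07702 × 13.5) = 0.3535
Before dose 3, 2 doses have been given (aged 1τ, 2τ).
C_trough = C₀ × (r + r²) = 305.2 × (0.3535 + 0.1250) = 146.0 mg/L

146 mg/L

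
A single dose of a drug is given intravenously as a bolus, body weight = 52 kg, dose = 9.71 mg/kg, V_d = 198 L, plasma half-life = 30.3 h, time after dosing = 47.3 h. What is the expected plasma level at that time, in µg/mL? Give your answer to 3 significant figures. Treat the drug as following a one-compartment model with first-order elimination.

Total dose = 9.71 × 52 = 504.9 mg
C₀ = Dose / Vd = 504.9 / 198 = 2.550 mg/L
k = ln2 / t½ = 0.693147 / 30.3 = 0.02288 h⁻¹
C = C₀ · e^(−k·t) = 2.550 × e^(−0.02288 × 47.3)
  = 2.550 × 0.3388 = 0.8639 mg/L
(0.8639 mg/L = 0.8639 µg/mL)

0.864 µg/mL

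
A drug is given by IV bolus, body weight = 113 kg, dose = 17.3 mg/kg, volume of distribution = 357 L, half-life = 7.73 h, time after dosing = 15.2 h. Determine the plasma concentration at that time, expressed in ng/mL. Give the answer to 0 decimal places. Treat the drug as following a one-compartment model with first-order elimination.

Total dose = 17.3 × 113 = 1955 mg
C₀ = Dose / Vd = 1955 / 357 = 5.476 mg/L
k = ln2 / t½ = 0.693147 / 7.73 = 0.08967 h⁻¹
C = C₀ · e^(−k·t) = 5.476 × e^(−0.08967 × 15.2)
  = 5.476 × 0.2559 = 1.401 mg/L
Convert: 1.401 mg/L × 1000 = 1401 ng/mL

1401 ng/mL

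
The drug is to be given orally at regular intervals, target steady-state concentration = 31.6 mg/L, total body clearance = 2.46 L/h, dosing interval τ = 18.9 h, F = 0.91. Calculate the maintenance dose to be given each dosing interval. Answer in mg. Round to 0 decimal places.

1615 mg

At steady state, F × (Dose/τ) = Css × CL.
Dose = Css × CL × τ / F = 31.6 × 2.460 × 18.9 / 0.91 = 1615 mg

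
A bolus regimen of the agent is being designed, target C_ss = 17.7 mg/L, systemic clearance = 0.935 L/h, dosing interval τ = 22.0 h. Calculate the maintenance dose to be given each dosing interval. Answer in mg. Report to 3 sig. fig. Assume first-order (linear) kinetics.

At steady state, Dose/τ = Css × CL.
Dose = Css × CL × τ = 17.7 × 0.9350 × 22.0 = 364.1 mg

364 mg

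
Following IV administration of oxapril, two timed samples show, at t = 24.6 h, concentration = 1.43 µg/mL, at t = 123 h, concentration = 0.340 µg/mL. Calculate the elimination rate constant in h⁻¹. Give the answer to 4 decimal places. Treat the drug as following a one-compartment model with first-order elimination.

0.0146 h⁻¹

k = ln(C₁/C₂) / (t₂ − t₁) = ln(1.43/0.340) / (123 − 24.6)
  = 1.436 / 98.40 = 0.01459 h⁻¹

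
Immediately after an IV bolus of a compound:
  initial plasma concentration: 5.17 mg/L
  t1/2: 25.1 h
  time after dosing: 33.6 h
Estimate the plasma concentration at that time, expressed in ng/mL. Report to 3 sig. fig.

k = ln2 / t½ = 0.693147 / 25.1 = 0.02762 h⁻¹
C = C₀ · e^(−k·t) = 5.170 × e^(−0.02762 × 33.6)
  = 5.170 × 0.3953 = 2.044 mg/L
Convert: 2.044 mg/L × 1000 = 2044 ng/mL

2040 ng/mL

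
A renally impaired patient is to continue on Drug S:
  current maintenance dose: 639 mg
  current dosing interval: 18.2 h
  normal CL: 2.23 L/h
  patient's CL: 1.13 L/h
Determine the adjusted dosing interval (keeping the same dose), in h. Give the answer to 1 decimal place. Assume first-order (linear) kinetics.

To keep the same average steady-state level, dosing rate must scale with clearance.
CL ratio = 1.13 / 2.23 = 0.5067
New interval (same dose) = 18.2 / 0.5067 = 35.92 h

35.9 h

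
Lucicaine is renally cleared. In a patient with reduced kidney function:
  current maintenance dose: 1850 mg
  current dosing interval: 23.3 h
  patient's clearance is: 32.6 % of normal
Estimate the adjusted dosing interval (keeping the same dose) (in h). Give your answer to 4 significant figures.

71.47 h

To keep the same average steady-state level, dosing rate must scale with clearance.
CL ratio = 32.6 / 100 = 0.3260
New interval (same dose) = 23.3 / 0.3260 = 71.47 h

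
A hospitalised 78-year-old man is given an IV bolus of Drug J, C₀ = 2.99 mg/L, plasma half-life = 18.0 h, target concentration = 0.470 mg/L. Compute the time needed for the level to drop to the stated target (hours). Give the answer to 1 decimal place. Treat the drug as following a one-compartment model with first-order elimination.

k = ln2 / t½ = 0.693147 / 18.0 = 0.03851 h⁻¹
t = ln(C₀ / C) / k = ln(2.990 / 0.470) / 0.03851
  = ln(6.362) / 0.03851 = 1.850 / 0.03851 = 48.04 h

48.0 h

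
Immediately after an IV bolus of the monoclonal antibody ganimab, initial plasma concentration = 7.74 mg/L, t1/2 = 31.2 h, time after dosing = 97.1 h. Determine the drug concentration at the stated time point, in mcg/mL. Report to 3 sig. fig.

k = ln2 / t½ = 0.693147 / 31.2 = 0.02222 h⁻¹
C = C₀ · e^(−k·t) = 7.740 × e^(−0.02222 × 97.1)
  = 7.740 × 0.1156 = 0.8947 mg/L
(0.8947 mg/L = 0.8947 mcg/mL)

0.895 mcg/mL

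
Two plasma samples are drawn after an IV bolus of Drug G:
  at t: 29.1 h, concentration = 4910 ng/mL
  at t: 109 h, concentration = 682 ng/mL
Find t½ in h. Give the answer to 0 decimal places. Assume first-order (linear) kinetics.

28 h

k = ln(C₁/C₂) / (t₂ − t₁) = ln(4910/682) / (109 − 29.1)
  = 1.974 / 79.90 = 0.02471 h⁻¹
t½ = ln2 / k = 0.693147 / 0.02471 = 28.05 h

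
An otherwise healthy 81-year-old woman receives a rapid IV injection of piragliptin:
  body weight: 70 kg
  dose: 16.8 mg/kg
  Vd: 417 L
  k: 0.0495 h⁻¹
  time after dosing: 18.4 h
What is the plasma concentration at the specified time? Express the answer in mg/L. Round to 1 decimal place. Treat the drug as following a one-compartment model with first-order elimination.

1.1 mg/L

Total dose = 16.8 × 70 = 1176 mg
C₀ = Dose / Vd = 1176 / 417 = 2.820 mg/L
C = C₀ · e^(−k·t) = 2.820 × e^(−0.04950 × 18.4)
  = 2.820 × 0.4022 = 1.134 mg/L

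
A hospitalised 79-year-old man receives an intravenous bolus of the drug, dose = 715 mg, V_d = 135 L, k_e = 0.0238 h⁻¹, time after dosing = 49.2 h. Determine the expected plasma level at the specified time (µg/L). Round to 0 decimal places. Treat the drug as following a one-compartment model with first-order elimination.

1642 µg/L

C₀ = Dose / Vd = 715.0 / 135 = 5.296 mg/L
C = C₀ · e^(−k·t) = 5.296 × e^(−0.02380 × 49.2)
  = 5.296 × 0.3101 = 1.642 mg/L
Convert: 1.642 mg/L × 1000 = 1642 µg/L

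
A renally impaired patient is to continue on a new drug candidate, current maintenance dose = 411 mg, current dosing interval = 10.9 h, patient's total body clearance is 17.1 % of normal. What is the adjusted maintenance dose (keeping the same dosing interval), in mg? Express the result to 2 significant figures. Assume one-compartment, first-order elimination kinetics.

To keep the same average steady-state level, dosing rate must scale with clearance.
CL ratio = 17.1 / 100 = 0.1710
New dose (same interval) = 411 × 0.1710 = 70.28 mg

70 mg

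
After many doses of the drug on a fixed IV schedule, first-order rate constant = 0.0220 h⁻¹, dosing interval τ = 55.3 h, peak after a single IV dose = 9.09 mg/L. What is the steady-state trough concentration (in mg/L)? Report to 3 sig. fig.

3.83 mg/L

e^(−kτ) = e^(−0.02200 × 55.3) = 0.2962
Accumulation ratio R = 1 / (1 − e^(−kτ)) = 1 / (1 − 0.2962) = 1.421
Steady-state trough = C₀ × R × e^(−kτ) = 9.09 × 1.421 × 0.2962 = 3.826 mg/L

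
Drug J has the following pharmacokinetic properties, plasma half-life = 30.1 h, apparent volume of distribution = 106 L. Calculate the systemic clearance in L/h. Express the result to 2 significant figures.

k = ln2 / t½ = 0.693147 / 30.1 = 0.02303 h⁻¹
CL = k × Vd = 0.02303 × 106 = 2.441 L/h

2.4 L/h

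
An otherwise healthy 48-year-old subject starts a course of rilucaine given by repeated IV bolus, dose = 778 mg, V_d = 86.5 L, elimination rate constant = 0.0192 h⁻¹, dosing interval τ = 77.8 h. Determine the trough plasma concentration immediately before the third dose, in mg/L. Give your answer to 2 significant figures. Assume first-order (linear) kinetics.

2.5 mg/L

C₀ per dose = Dose / Vd = 778 / 86.5 = 8.994 mg/L
Fraction remaining after one interval: r = e^(−kτ) = e^(−0.01920 × 77.8) = 0.2245
Before dose 3, 2 doses have been given (aged 1τ, 2τ).
C_trough = C₀ × (r + r²) = 8.994 × (0.2245 + 0.05040) = 2.472 mg/L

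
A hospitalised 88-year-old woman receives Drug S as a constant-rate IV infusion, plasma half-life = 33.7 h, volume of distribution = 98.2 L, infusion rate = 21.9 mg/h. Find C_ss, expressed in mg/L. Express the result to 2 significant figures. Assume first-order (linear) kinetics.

11 mg/L

k = ln2 / t½ = 0.693147 / 33.7 = 0.02057 h⁻¹
CL = k × Vd = 0.02057 × 98.2 = 2.020 L/h
At steady state Css = R₀ / CL = 21.9 / 2.020 = 10.84 mg/L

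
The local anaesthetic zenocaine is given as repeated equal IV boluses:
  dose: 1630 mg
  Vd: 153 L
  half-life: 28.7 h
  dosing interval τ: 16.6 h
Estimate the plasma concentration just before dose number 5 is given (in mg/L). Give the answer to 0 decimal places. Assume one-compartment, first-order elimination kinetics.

17 mg/L

C₀ per dose = Dose / Vd = 1630 / 153 = 10.65 mg/L
k = ln2 / t½ = 0.693147 / 28.7 = 0.02415 h⁻¹
Fraction remaining after one interval: r = e^(−kτ) = e^(−0.02415 × 16.6) = 0.6697
Before dose 5, 4 doses have been given (aged 1τ, 2τ, 3τ, 4τ).
C_trough = C₀ × (r + r² + … + r^4) = C₀ × r(1−r^4)/(1−r)
        = 10.65 × 0.6697 × (1 − 0.2012) / (1 − 0.6697) = 17.25 mg/L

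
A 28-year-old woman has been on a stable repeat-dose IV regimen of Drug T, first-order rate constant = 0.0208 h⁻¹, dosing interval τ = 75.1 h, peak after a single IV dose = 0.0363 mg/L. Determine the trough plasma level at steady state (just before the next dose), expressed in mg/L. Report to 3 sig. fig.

0.00963 mg/L

e^(−kτ) = e^(−0.02080 × 75.1) = 0.2097
Accumulation ratio R = 1 / (1 − e^(−kτ)) = 1 / (1 − 0.2097) = 1.265
Steady-state trough = C₀ × R × e^(−kτ) = 0.0363 × 1.265 × 0.2097 = 0.009629 mg/L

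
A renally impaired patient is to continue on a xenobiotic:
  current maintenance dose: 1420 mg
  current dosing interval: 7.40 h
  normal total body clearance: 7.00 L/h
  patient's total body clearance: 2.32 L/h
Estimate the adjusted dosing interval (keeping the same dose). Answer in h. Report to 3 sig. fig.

To keep the same average steady-state level, dosing rate must scale with clearance.
CL ratio = 2.32 / 7.00 = 0.3314
New interval (same dose) = 7.40 / 0.3314 = 22.33 h

22.3 h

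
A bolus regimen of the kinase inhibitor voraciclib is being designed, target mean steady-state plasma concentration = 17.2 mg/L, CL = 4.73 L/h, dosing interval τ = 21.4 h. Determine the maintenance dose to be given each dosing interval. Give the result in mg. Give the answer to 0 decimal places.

At steady state, Dose/τ = Css × CL.
Dose = Css × CL × τ = 17.2 × 4.730 × 21.4 = 1741 mg

1741 mg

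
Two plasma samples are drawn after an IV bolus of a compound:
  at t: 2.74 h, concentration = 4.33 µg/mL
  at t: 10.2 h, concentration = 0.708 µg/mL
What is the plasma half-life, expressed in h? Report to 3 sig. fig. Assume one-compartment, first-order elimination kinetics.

k = ln(C₁/C₂) / (t₂ − t₁) = ln(4.33/0.708) / (10.2 − 2.74)
  = 1.811 / 7.460 = 0.2428 h⁻¹
t½ = ln2 / k = 0.693147 / 0.2428 = 2.855 h

2.86 h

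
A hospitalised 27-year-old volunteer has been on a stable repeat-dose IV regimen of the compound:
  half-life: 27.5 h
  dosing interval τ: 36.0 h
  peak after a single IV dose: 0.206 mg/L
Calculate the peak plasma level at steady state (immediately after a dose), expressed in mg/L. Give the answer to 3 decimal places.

k = ln2 / t½ = 0.693147 / 27.5 = 0.02521 h⁻¹
e^(−kτ) = e^(−0.02521 × 36.0) = 0.4035
Accumulation ratio R = 1 / (1 − e^(−kτ)) = 1 / (1 − 0.4035) = 1.676
Steady-state peak = C₀ × R = 0.206 × 1.676 = 0.3453 mg/L

0.345 mg/L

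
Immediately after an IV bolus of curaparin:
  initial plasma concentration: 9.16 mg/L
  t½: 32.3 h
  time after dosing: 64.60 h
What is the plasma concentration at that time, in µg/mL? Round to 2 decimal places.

k = ln2 / t½ = 0.693147 / 32.3 = 0.02146 h⁻¹
t / t½ = 64.60 / 32.3 = 2 half-lives
C = C₀ × (1/2)^2 = 9.160 × 0.2500 = 2.290 mg/L
(2.290 mg/L = 2.290 µg/mL)

2.29 µg/mL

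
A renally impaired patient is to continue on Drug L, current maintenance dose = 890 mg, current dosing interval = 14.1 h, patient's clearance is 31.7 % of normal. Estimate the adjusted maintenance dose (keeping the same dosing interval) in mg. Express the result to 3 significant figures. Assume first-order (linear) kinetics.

282 mg

To keep the same average steady-state level, dosing rate must scale with clearance.
CL ratio = 31.7 / 100 = 0.3170
New dose (same interval) = 890 × 0.3170 = 282.1 mg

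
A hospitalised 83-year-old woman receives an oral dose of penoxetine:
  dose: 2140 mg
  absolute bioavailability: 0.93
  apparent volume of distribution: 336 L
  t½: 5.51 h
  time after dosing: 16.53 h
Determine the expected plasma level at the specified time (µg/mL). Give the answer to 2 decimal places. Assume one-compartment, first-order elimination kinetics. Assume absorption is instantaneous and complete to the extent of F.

Amount reaching circulation = F × Dose = 0.93 × 2140 = 1990 mg
C₀ = F·Dose / Vd = 1990 / 336 = 5.923 mg/L
k = ln2 / t½ = 0.693147 / 5.51 = 0.1258 h⁻¹
t / t½ = 16.53 / 5.51 = 3 half-lives
C = C₀ × (1/2)^3 = 5.923 × 0.1250 = 0.7404 mg/L
(0.7404 mg/L = 0.7404 µg/mL)

0.74 µg/mL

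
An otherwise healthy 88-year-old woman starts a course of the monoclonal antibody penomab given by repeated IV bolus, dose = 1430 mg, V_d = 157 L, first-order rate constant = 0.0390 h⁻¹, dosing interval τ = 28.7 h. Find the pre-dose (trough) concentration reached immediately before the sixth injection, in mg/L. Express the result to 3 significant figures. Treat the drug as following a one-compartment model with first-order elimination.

C₀ per dose = Dose / Vd = 1430 / 157 = 9.108 mg/L
Fraction remaining after one interval: r = e^(−kτ) = e^(−0.03900 × 28.7) = 0.3265
Before dose 6, 5 doses have been given (aged 1τ, 2τ, 3τ, 4τ, 5τ).
C_trough = C₀ × (r + r² + … + r^5) = C₀ × r(1−r^5)/(1−r)
        = 9.108 × 0.3265 × (1 − 0.003710) / (1 − 0.3265) = 4.399 mg/L

4.40 mg/L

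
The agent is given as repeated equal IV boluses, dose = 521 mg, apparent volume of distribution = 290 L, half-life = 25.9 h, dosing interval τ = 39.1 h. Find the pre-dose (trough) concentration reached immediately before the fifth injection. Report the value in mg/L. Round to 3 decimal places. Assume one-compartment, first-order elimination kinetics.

0.958 mg/L

C₀ per dose = Dose / Vd = 521 / 290 = 1.797 mg/L
k = ln2 / t½ = 0.693147 / 25.9 = 0.02676 h⁻¹
Fraction remaining after one interval: r = e^(−kτ) = e^(−0.02676 × 39.1) = 0.3512
Before dose 5, 4 doses have been given (aged 1τ, 2τ, 3τ, 4τ).
C_trough = C₀ × (r + r² + … + r^4) = C₀ × r(1−r^4)/(1−r)
        = 1.797 × 0.3512 × (1 − 0.01521) / (1 − 0.3512) = 0.9579 mg/L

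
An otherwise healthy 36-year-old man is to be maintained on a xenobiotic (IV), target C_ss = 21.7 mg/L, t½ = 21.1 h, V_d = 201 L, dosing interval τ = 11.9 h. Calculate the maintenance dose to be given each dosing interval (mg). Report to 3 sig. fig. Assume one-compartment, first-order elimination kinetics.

1710 mg

k = ln2 / t½ = 0.693147 / 21.1 = 0.03285 h⁻¹
CL = k × Vd = 0.03285 × 201 = 6.603 L/h
At steady state, Dose/τ = Css × CL.
Dose = Css × CL × τ = 21.7 × 6.603 × 11.9 = 1705 mg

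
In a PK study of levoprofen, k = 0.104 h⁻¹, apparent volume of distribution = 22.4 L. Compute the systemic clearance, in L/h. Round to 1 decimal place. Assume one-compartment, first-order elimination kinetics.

CL = k × Vd = 0.104 × 22.4 = 2.330 L/h

2.3 L/h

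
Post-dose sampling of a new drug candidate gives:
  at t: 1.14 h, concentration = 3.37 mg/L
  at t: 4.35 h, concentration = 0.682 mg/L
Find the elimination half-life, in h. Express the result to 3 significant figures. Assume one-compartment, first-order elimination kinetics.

k = ln(C₁/C₂) / (t₂ − t₁) = ln(3.37/0.682) / (4.35 − 1.14)
  = 1.598 / 3.210 = 0.4978 h⁻¹
t½ = ln2 / k = 0.693147 / 0.4978 = 1.392 h

1.39 h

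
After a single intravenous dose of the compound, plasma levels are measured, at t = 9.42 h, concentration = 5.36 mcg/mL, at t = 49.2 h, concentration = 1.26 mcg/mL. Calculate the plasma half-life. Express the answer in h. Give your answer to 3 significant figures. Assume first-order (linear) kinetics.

k = ln(C₁/C₂) / (t₂ − t₁) = ln(5.36/1.26) / (49.2 − 9.42)
  = 1.448 / 39.78 = 0.03640 h⁻¹
t½ = ln2 / k = 0.693147 / 0.03640 = 19.04 h

19.0 h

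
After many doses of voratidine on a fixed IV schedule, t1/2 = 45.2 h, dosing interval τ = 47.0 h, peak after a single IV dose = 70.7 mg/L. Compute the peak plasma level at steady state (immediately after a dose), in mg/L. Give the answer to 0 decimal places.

k = ln2 / t½ = 0.693147 / 45.2 = 0.01534 h⁻¹
e^(−kτ) = e^(−0.01534 × 47.0) = 0.4863
Accumulation ratio R = 1 / (1 − e^(−kτ)) = 1 / (1 − 0.4863) = 1.947
Steady-state peak = C₀ × R = 70.7 × 1.947 = 137.7 mg/L

138 mg/L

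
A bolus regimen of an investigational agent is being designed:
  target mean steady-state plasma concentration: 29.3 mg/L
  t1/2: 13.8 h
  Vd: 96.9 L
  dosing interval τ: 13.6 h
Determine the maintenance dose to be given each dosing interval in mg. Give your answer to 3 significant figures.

1940 mg

k = ln2 / t½ = 0.693147 / 13.8 = 0.05023 h⁻¹
CL = k × Vd = 0.05023 × 96.9 = 4.867 L/h
At steady state, Dose/τ = Css × CL.
Dose = Css × CL × τ = 29.3 × 4.867 × 13.6 = 1939 mg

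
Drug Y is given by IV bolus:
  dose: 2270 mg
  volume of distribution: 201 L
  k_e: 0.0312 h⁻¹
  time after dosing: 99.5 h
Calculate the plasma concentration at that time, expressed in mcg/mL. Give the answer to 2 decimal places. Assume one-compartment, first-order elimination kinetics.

0.51 mcg/mL

C₀ = Dose / Vd = 2270 / 201 = 11.29 mg/L
C = C₀ · e^(−k·t) = 11.29 × e^(−0.03120 × 99.5)
  = 11.29 × 0.04485 = 0.5064 mg/L
(0.5064 mg/L = 0.5064 mcg/mL)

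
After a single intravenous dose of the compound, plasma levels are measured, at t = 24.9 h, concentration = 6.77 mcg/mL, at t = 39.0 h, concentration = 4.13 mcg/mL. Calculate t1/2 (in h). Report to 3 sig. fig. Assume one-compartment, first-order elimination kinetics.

19.8 h

k = ln(C₁/C₂) / (t₂ − t₁) = ln(6.77/4.13) / (39.0 − 24.9)
  = 0.4942 / 14.10 = 0.03505 h⁻¹
t½ = ln2 / k = 0.693147 / 0.03505 = 19.78 h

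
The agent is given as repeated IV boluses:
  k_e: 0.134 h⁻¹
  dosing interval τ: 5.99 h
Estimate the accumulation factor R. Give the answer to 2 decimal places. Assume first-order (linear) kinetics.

e^(−kτ) = e^(−0.1340 × 5.99) = 0.4481
Accumulation ratio R = 1 / (1 − e^(−kτ)) = 1 / (1 − 0.4481) = 1.812

1.81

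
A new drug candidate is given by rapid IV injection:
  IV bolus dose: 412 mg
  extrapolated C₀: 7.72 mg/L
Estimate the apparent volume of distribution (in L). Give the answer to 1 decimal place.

53.4 L

Vd = Dose / C₀ = 412.0 / 7.72 = 53.37 L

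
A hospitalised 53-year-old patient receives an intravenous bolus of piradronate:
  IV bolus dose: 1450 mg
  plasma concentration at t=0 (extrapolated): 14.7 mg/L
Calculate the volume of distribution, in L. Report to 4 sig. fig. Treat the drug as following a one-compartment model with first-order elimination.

98.64 L

Vd = Dose / C₀ = 1450 / 14.7 = 98.64 L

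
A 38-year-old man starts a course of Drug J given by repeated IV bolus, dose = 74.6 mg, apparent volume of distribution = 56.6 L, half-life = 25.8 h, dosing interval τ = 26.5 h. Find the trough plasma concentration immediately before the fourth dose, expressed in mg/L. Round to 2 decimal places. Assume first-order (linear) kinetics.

C₀ per dose = Dose / Vd = 74.6 / 56.6 = 1.318 mg/L
k = ln2 / t½ = 0.693147 / 25.8 = 0.02687 h⁻¹
Fraction remaining after one interval: r = e^(−kτ) = e^(−0.02687 × 26.5) = 0.4906
Before dose 4, 3 doses have been given (aged 1τ, 2τ, 3τ).
C_trough = C₀ × (r + r² + … + r^3) = C₀ × r(1−r^3)/(1−r)
        = 1.318 × 0.4906 × (1 − 0.1181) / (1 − 0.4906) = 1.119 mg/L

1.12 mg/L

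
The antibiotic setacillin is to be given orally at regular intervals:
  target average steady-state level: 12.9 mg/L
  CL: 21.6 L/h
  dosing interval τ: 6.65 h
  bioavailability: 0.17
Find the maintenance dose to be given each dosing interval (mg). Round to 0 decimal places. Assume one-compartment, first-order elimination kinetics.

10900 mg

At steady state, F × (Dose/τ) = Css × CL.
Dose = Css × CL × τ / F = 12.9 × 21.60 × 6.65 / 0.17 = 10900 mg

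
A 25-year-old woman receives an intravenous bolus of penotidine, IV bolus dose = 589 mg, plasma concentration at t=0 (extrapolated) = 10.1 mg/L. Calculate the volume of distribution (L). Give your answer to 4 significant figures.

58.32 L

Vd = Dose / C₀ = 589.0 / 10.1 = 58.32 L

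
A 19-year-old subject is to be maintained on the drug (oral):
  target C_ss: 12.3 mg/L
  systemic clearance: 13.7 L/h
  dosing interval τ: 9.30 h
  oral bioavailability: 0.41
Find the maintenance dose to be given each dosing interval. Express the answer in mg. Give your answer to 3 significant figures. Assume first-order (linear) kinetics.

At steady state, F × (Dose/τ) = Css × CL.
Dose = Css × CL × τ / F = 12.3 × 13.70 × 9.30 / 0.41 = 3822 mg

3820 mg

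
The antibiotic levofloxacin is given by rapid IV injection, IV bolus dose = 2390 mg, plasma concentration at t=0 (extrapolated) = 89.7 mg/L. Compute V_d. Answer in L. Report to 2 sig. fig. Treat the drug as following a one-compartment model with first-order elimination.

Vd = Dose / C₀ = 2390 / 89.7 = 26.64 L

27 L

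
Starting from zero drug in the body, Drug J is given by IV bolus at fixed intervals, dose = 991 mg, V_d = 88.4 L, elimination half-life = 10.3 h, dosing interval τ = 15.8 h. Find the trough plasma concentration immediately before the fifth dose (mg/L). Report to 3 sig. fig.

C₀ per dose = Dose / Vd = 991 / 88.4 = 11.21 mg/L
k = ln2 / t½ = 0.693147 / 10.3 = 0.06730 h⁻¹
Fraction remaining after one interval: r = e^(−kτ) = e^(−0.06730 × 15.8) = 0.3453
Before dose 5, 4 doses have been given (aged 1τ, 2τ, 3τ, 4τ).
C_trough = C₀ × (r + r² + … + r^4) = C₀ × r(1−r^4)/(1−r)
        = 11.21 × 0.3453 × (1 − 0.01422) / (1 − 0.3453) = 5.828 mg/L

5.83 mg/L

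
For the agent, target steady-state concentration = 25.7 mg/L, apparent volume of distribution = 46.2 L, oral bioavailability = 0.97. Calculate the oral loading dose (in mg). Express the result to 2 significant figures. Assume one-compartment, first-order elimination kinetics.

1200 mg

LD = Css × Vd / F = 25.7 × 46.2 / 0.97 = 1224 mg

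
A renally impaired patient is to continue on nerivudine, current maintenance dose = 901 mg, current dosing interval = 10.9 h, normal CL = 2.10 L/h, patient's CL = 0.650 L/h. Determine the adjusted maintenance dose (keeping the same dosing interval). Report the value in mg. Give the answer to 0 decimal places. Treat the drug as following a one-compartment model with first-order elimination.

279 mg

To keep the same average steady-state level, dosing rate must scale with clearance.
CL ratio = 0.650 / 2.10 = 0.3095
New dose (same interval) = 901 × 0.3095 = 278.9 mg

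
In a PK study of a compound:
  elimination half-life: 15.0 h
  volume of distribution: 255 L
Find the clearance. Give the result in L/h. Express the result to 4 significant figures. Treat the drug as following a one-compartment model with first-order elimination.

k = ln2 / t½ = 0.693147 / 15.0 = 0.04621 h⁻¹
CL = k × Vd = 0.04621 × 255 = 11.78 L/h

11.78 L/h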